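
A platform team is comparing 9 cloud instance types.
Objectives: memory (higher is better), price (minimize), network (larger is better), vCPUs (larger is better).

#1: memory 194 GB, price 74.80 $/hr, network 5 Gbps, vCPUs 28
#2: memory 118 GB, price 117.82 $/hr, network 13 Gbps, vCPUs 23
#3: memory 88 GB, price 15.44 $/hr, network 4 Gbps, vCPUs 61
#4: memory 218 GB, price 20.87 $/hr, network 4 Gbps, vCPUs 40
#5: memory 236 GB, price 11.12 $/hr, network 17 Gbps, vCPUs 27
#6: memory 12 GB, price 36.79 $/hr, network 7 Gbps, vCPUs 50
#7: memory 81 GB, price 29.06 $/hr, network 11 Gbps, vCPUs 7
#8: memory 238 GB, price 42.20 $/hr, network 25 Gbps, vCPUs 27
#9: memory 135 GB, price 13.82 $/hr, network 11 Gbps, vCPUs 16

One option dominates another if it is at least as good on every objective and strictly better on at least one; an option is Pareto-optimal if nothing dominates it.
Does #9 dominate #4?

#9 vs #4: #9 is worse on memory (135 vs 218), so it does not dominate #4.

No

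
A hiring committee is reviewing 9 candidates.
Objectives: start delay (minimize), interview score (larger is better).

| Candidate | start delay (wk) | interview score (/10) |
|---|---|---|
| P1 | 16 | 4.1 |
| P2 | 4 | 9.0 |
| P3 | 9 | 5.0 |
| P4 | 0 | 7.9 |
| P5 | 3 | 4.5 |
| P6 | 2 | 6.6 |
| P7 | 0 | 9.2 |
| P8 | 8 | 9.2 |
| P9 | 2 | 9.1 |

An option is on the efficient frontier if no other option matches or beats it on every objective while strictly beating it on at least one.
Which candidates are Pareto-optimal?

P1: dominated by P2 (start delay 4≤16, interview score 9.0≥4.1).
P2: dominated by P7 (start delay 0≤4, interview score 9.2≥9.0).
P3: dominated by P2 (start delay 4≤9, interview score 9.0≥5.0).
P4: dominated by P7 (start delay 0≤0, interview score 9.2≥7.9).
P5: dominated by P4 (start delay 0≤3, interview score 7.9≥4.5).
P6: dominated by P4 (start delay 0≤2, interview score 7.9≥6.6).
P7: not dominated.
P8: dominated by P7 (start delay 0≤8, interview score 9.2≥9.2).
P9: dominated by P7 (start delay 0≤2, interview score 9.2≥9.1).

P7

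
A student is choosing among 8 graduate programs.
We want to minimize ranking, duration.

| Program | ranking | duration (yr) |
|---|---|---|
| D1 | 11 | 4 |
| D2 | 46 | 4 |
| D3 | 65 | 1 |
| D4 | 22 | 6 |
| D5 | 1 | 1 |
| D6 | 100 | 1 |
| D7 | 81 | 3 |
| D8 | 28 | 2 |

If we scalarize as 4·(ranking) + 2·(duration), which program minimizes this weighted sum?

D1: 4·11 + 2·4 = 52
D2: 4·46 + 2·4 = 192
D3: 4·65 + 2·1 = 262
D4: 4·22 + 2·6 = 100
D5: 4·1 + 2·1 = 6
D6: 4·100 + 2·1 = 402
D7: 4·81 + 2·3 = 330
D8: 4·28 + 2·2 = 116
Lowest: D5 at 6.

D5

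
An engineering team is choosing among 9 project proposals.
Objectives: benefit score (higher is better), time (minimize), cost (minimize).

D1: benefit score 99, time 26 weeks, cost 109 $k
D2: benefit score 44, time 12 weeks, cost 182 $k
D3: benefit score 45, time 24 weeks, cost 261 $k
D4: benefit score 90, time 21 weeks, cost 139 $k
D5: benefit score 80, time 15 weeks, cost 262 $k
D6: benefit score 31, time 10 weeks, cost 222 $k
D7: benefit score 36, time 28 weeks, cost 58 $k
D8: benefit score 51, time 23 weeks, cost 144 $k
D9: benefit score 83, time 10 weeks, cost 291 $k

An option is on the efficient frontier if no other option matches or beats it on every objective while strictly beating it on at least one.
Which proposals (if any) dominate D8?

D4: benefit score 90≥51, time 21≤23, cost 139≤144 — dominates D8.
Others (D1, D2, D3, D5, D6, D7, D9) are each worse than D8 on at least one objective.

D4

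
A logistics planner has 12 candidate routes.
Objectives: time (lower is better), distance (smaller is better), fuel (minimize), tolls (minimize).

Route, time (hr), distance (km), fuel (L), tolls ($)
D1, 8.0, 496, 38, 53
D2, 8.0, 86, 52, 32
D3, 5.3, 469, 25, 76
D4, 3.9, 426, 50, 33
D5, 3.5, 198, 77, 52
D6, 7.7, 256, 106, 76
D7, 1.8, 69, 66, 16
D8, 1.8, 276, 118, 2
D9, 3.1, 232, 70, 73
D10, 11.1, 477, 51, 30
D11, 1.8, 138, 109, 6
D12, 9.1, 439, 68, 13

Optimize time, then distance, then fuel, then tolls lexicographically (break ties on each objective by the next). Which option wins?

D7

First minimize time: best is 1.8, kept {D7, D8, D11}.
Then minimize distance: best is 69, kept {D7}.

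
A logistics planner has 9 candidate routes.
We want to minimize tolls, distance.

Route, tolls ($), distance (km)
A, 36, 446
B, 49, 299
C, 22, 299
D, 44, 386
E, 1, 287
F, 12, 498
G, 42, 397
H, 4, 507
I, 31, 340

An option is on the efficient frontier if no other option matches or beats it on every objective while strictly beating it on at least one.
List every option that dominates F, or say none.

E

E: tolls 1≤12, distance 287≤498 — dominates F.
Others (A, B, C, D, G, H, I) are each worse than F on at least one objective.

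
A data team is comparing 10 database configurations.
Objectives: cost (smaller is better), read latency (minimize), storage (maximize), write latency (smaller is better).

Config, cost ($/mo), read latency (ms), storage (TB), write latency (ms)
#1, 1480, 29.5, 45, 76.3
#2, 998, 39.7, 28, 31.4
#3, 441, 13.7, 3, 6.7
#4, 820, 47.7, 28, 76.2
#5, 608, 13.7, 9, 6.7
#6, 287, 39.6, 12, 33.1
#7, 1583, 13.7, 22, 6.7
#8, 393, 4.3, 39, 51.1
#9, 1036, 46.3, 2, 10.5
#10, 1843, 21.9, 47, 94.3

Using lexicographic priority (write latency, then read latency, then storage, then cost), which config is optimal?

#7

First minimize write latency: best is 6.7, kept {#3, #5, #7}.
Then minimize read latency: best is 13.7, kept {#3, #5, #7}.
Then maximize storage: best is 22, kept {#7}.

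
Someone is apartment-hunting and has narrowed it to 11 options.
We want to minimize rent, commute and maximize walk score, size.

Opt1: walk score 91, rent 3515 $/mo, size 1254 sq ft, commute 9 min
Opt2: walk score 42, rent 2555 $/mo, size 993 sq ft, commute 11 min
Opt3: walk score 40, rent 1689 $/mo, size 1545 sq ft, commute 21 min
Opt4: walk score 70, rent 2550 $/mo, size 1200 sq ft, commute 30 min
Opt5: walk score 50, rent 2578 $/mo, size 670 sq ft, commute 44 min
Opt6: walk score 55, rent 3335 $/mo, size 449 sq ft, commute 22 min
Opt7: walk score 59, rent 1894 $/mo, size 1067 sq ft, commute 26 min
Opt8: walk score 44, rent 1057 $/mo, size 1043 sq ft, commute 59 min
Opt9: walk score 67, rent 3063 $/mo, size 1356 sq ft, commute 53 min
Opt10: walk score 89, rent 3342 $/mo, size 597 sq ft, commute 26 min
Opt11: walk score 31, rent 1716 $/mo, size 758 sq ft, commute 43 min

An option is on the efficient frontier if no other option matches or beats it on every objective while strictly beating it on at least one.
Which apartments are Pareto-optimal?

Opt1, Opt2, Opt3, Opt4, Opt6, Opt7, Opt8, Opt9, Opt10

Opt1: not dominated (best walk score).
Opt2: not dominated.
Opt3: not dominated (best size).
Opt4: not dominated.
Opt5: dominated by Opt4 (walk score 70≥50, rent 2550≤2578, size 1200≥670, commute 30≤44).
Opt6: not dominated.
Opt7: not dominated.
Opt8: not dominated (best rent).
Opt9: not dominated.
Opt10: not dominated.
Opt11: dominated by Opt3 (walk score 40≥31, rent 1689≤1716, size 1545≥758, commute 21≤43).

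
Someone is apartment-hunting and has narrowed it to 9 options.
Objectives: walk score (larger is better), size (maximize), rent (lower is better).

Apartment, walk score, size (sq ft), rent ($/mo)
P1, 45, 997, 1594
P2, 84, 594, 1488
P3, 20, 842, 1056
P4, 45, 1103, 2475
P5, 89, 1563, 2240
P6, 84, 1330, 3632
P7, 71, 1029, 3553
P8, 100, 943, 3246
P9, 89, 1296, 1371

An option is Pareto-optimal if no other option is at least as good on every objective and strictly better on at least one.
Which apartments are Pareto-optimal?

P1: dominated by P9 (walk score 89≥45, size 1296≥997, rent 1371≤1594).
P2: dominated by P9 (walk score 89≥84, size 1296≥594, rent 1371≤1488).
P3: not dominated (best rent).
P4: dominated by P5 (walk score 89≥45, size 1563≥1103, rent 2240≤2475).
P5: not dominated (best size).
P6: dominated by P5 (walk score 89≥84, size 1563≥1330, rent 2240≤3632).
P7: dominated by P5 (walk score 89≥71, size 1563≥1029, rent 2240≤3553).
P8: not dominated (best walk score).
P9: not dominated.

P3, P5, P8, P9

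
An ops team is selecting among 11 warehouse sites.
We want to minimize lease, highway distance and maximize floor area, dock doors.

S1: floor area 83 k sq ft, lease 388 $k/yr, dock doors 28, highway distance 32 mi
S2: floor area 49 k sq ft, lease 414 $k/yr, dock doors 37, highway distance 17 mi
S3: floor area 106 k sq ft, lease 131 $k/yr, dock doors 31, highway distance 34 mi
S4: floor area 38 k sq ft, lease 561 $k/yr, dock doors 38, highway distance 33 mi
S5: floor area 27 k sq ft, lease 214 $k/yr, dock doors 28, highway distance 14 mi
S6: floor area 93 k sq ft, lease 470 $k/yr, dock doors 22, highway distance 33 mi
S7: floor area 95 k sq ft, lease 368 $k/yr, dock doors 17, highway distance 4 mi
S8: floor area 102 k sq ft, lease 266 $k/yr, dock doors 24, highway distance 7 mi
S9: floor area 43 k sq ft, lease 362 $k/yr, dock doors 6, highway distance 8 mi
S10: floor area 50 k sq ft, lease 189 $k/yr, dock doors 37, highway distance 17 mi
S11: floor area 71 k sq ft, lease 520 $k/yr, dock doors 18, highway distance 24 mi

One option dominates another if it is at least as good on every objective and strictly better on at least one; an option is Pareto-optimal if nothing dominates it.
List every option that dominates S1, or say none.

S2: worse on floor area (49 vs 83).
S3: worse on highway distance (34 vs 32).
S4: worse on floor area (38 vs 83).
S5: worse on floor area (27 vs 83).
S6: worse on lease (470 vs 388).
S7: worse on dock doors (17 vs 28).
S8: worse on dock doors (24 vs 28).
S9: worse on floor area (43 vs 83).
S10: worse on floor area (50 vs 83).
S11: worse on floor area (71 vs 83).
No option dominates S1.

none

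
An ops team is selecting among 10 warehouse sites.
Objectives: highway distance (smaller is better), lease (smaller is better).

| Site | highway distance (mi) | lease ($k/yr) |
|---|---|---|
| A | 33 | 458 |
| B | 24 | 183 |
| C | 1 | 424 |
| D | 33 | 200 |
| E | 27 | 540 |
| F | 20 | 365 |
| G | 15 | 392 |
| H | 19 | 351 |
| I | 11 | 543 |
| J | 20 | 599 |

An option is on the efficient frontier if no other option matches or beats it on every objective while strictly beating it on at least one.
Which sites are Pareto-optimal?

B, C, G, H

A: dominated by B (highway distance 24≤33, lease 183≤458).
B: not dominated (best lease).
C: not dominated (best highway distance).
D: dominated by B (highway distance 24≤33, lease 183≤200).
E: dominated by B (highway distance 24≤27, lease 183≤540).
F: dominated by H (highway distance 19≤20, lease 351≤365).
G: not dominated.
H: not dominated.
I: dominated by C (highway distance 1≤11, lease 424≤543).
J: dominated by C (highway distance 1≤20, lease 424≤599).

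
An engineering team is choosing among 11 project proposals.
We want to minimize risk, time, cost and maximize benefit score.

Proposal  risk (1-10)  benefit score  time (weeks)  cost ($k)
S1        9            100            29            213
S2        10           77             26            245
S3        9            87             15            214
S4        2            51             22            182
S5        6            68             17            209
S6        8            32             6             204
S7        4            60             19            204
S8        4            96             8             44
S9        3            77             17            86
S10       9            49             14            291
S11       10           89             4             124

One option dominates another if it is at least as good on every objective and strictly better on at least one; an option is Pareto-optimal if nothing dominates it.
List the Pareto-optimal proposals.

S1: not dominated (best benefit score).
S2: dominated by S3 (risk 9≤10, benefit score 87≥77, time 15≤26, cost 214≤245).
S3: dominated by S8 (risk 4≤9, benefit score 96≥87, time 8≤15, cost 44≤214).
S4: not dominated (best risk).
S5: dominated by S8 (risk 4≤6, benefit score 96≥68, time 8≤17, cost 44≤209).
S6: not dominated.
S7: dominated by S8 (risk 4≤4, benefit score 96≥60, time 8≤19, cost 44≤204).
S8: not dominated (best cost).
S9: not dominated.
S10: dominated by S8 (risk 4≤9, benefit score 96≥49, time 8≤14, cost 44≤291).
S11: not dominated (best time).

S1, S4, S6, S8, S9, S11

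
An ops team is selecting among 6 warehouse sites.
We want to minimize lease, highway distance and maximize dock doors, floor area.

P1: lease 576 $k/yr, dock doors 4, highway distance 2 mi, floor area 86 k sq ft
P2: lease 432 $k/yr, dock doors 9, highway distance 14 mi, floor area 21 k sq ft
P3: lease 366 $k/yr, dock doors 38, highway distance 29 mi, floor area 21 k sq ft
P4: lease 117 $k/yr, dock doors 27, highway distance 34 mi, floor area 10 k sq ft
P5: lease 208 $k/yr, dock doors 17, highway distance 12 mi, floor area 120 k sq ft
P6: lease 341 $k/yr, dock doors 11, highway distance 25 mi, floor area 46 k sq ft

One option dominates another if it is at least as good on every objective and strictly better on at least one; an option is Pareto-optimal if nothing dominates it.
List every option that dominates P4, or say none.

P1: worse on lease (576 vs 117).
P2: worse on lease (432 vs 117).
P3: worse on lease (366 vs 117).
P5: worse on lease (208 vs 117).
P6: worse on lease (341 vs 117).
No option dominates P4.

none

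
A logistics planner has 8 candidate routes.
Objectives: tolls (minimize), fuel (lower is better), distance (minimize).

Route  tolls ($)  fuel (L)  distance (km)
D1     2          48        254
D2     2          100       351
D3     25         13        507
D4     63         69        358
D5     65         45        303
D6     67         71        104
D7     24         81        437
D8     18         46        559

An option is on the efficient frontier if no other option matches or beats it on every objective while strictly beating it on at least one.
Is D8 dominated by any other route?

No

D1: worse on fuel (48 vs 46).
D2: worse on fuel (100 vs 46).
D3: worse on tolls (25 vs 18).
D4: worse on tolls (63 vs 18).
D5: worse on tolls (65 vs 18).
D6: worse on tolls (67 vs 18).
D7: worse on tolls (24 vs 18).
No option is at least as good as D8 on every objective and strictly better on one.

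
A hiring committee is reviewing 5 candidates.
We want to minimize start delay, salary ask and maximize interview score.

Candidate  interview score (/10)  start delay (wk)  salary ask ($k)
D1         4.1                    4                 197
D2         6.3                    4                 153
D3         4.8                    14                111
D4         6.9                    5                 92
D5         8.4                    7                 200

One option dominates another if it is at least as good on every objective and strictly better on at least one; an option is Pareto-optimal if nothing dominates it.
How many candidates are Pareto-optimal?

3

D1: dominated by D2 (interview score 6.3≥4.1, start delay 4≤4, salary ask 153≤197).
D2: not dominated.
D3: dominated by D4 (interview score 6.9≥4.8, start delay 5≤14, salary ask 92≤111).
D4: not dominated (best salary ask).
D5: not dominated (best interview score).
Pareto-optimal: D2, D4, D5 → 3.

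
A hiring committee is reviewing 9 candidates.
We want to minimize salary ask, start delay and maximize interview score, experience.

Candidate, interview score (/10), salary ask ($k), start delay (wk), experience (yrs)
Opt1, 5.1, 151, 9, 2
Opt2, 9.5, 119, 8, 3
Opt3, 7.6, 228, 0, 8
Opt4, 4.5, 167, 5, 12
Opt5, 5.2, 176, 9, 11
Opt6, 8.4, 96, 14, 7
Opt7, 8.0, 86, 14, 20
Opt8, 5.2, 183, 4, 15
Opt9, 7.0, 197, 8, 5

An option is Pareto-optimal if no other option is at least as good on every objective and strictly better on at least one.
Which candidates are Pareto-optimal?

Opt2, Opt3, Opt4, Opt5, Opt6, Opt7, Opt8, Opt9

Opt1: dominated by Opt2 (interview score 9.5≥5.1, salary ask 119≤151, start delay 8≤9, experience 3≥2).
Opt2: not dominated (best interview score).
Opt3: not dominated (best start delay).
Opt4: not dominated.
Opt5: not dominated.
Opt6: not dominated.
Opt7: not dominated (best salary ask).
Opt8: not dominated.
Opt9: not dominated.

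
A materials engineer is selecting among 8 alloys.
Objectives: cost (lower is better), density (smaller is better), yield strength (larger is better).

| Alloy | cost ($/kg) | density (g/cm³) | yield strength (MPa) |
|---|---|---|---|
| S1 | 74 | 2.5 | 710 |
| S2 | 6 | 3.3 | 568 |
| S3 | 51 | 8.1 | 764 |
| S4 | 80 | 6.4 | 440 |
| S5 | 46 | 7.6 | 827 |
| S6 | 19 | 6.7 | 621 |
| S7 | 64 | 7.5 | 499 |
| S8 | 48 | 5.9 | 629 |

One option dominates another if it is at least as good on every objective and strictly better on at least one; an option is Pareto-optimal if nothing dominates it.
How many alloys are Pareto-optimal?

5

S1: not dominated (best density).
S2: not dominated (best cost).
S3: dominated by S5 (cost 46≤51, density 7.6≤8.1, yield strength 827≥764).
S4: dominated by S1 (cost 74≤80, density 2.5≤6.4, yield strength 710≥440).
S5: not dominated (best yield strength).
S6: not dominated.
S7: dominated by S2 (cost 6≤64, density 3.3≤7.5, yield strength 568≥499).
S8: not dominated.
Pareto-optimal: S1, S2, S5, S6, S8 → 5.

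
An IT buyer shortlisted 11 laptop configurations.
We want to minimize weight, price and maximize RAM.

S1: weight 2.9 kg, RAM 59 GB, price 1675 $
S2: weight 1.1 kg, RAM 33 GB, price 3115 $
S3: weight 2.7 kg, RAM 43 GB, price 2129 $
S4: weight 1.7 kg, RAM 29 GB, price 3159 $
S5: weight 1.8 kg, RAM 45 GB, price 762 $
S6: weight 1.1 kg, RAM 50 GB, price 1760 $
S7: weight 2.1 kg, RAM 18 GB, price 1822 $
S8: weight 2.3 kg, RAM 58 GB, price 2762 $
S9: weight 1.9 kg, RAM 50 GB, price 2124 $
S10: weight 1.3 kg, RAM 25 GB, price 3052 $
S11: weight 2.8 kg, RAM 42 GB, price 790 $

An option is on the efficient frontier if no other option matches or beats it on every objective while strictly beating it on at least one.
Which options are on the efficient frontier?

S1, S5, S6, S8

S1: not dominated (best RAM).
S2: dominated by S6 (weight 1.1≤1.1, RAM 50≥33, price 1760≤3115).
S3: dominated by S5 (weight 1.8≤2.7, RAM 45≥43, price 762≤2129).
S4: dominated by S2 (weight 1.1≤1.7, RAM 33≥29, price 3115≤3159).
S5: not dominated (best price).
S6: not dominated.
S7: dominated by S5 (weight 1.8≤2.1, RAM 45≥18, price 762≤1822).
S8: not dominated.
S9: dominated by S6 (weight 1.1≤1.9, RAM 50≥50, price 1760≤2124).
S10: dominated by S6 (weight 1.1≤1.3, RAM 50≥25, price 1760≤3052).
S11: dominated by S5 (weight 1.8≤2.8, RAM 45≥42, price 762≤790).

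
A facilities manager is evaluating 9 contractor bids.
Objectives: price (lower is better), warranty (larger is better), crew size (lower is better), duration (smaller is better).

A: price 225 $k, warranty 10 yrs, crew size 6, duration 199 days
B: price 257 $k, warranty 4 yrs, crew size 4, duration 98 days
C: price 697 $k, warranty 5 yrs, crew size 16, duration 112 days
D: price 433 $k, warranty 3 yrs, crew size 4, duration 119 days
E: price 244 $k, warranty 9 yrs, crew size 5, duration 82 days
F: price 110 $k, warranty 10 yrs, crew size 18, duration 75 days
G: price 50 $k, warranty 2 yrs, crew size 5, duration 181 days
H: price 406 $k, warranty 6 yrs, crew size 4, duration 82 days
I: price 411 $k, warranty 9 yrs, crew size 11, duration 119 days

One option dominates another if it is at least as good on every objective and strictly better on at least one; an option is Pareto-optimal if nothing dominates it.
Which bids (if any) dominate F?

A: worse on price (225 vs 110).
B: worse on price (257 vs 110).
C: worse on price (697 vs 110).
D: worse on price (433 vs 110).
E: worse on price (244 vs 110).
G: worse on warranty (2 vs 10).
H: worse on price (406 vs 110).
I: worse on price (411 vs 110).
No option dominates F.

none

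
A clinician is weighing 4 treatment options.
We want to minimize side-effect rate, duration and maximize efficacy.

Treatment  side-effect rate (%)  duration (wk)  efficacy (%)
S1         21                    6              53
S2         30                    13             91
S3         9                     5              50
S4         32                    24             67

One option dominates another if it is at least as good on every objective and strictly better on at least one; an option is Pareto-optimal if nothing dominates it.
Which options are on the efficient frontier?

S1, S2, S3

S1: not dominated.
S2: not dominated (best efficacy).
S3: not dominated (best side-effect rate).
S4: dominated by S2 (side-effect rate 30≤32, duration 13≤24, efficacy 91≥67).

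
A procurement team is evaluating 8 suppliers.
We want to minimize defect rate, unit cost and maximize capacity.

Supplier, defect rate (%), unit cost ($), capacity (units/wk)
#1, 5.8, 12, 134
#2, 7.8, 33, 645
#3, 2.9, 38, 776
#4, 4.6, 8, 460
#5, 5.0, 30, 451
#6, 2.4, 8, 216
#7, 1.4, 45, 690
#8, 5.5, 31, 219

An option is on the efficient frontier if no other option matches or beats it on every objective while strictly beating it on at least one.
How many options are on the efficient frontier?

5

#1: dominated by #4 (defect rate 4.6≤5.8, unit cost 8≤12, capacity 460≥134).
#2: not dominated.
#3: not dominated (best capacity).
#4: not dominated.
#5: dominated by #4 (defect rate 4.6≤5.0, unit cost 8≤30, capacity 460≥451).
#6: not dominated.
#7: not dominated (best defect rate).
#8: dominated by #4 (defect rate 4.6≤5.5, unit cost 8≤31, capacity 460≥219).
Pareto-optimal: #2, #3, #4, #6, #7 → 5.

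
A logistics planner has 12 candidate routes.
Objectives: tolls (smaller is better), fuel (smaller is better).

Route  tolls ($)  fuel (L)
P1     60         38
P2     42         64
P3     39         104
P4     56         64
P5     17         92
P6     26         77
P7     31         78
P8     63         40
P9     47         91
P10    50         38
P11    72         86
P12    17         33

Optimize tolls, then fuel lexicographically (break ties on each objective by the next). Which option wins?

P12

First minimize tolls: best is 17, kept {P5, P12}.
Then minimize fuel: best is 33, kept {P12}.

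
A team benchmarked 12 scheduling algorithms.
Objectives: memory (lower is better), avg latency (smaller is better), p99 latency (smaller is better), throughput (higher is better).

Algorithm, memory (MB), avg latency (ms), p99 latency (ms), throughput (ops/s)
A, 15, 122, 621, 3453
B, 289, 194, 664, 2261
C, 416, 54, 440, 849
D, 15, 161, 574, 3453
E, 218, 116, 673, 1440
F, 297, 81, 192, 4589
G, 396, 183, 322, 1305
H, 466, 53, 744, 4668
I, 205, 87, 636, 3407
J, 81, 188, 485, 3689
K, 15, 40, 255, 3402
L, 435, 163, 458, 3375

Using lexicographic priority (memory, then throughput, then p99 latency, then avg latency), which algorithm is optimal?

D

First minimize memory: best is 15, kept {A, D, K}.
Then maximize throughput: best is 3453, kept {A, D}.
Then minimize p99 latency: best is 574, kept {D}.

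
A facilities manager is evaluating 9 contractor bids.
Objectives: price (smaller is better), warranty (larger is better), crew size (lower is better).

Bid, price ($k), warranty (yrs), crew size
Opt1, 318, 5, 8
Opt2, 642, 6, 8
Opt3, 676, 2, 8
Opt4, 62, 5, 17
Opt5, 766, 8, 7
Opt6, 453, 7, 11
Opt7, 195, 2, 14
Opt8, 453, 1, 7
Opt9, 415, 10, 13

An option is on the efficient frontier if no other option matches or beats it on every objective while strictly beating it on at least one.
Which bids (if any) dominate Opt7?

none

Opt1: worse on price (318 vs 195).
Opt2: worse on price (642 vs 195).
Opt3: worse on price (676 vs 195).
Opt4: worse on crew size (17 vs 14).
Opt5: worse on price (766 vs 195).
Opt6: worse on price (453 vs 195).
Opt8: worse on price (453 vs 195).
Opt9: worse on price (415 vs 195).
No option dominates Opt7.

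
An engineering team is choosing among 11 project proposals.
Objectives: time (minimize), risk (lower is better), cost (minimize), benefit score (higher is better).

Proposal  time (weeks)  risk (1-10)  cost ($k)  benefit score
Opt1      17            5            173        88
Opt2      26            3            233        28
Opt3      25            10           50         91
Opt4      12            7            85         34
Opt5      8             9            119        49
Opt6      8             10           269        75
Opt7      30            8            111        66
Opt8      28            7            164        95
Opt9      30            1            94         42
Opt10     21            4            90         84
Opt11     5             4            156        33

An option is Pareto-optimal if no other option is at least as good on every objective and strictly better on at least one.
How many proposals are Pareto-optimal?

Opt1: not dominated.
Opt2: not dominated.
Opt3: not dominated (best cost).
Opt4: not dominated.
Opt5: not dominated.
Opt6: not dominated.
Opt7: dominated by Opt10 (time 21≤30, risk 4≤8, cost 90≤111, benefit score 84≥66).
Opt8: not dominated (best benefit score).
Opt9: not dominated (best risk).
Opt10: not dominated.
Opt11: not dominated (best time).
Pareto-optimal: Opt1, Opt2, Opt3, Opt4, Opt5, Opt6, Opt8, Opt9, Opt10, Opt11 → 10.

10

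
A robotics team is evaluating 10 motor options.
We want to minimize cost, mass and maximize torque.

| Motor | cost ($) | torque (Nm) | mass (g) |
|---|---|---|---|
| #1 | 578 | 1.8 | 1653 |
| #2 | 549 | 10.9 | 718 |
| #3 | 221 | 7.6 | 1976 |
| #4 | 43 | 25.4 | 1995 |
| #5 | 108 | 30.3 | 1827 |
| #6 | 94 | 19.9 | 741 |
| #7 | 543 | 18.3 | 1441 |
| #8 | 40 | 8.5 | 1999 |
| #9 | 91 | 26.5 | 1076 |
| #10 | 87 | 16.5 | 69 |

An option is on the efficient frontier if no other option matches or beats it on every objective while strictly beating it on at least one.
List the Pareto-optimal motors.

#4, #5, #6, #8, #9, #10

#1: dominated by #2 (cost 549≤578, torque 10.9≥1.8, mass 718≤1653).
#2: dominated by #10 (cost 87≤549, torque 16.5≥10.9, mass 69≤718).
#3: dominated by #5 (cost 108≤221, torque 30.3≥7.6, mass 1827≤1976).
#4: not dominated.
#5: not dominated (best torque).
#6: not dominated.
#7: dominated by #6 (cost 94≤543, torque 19.9≥18.3, mass 741≤1441).
#8: not dominated (best cost).
#9: not dominated.
#10: not dominated (best mass).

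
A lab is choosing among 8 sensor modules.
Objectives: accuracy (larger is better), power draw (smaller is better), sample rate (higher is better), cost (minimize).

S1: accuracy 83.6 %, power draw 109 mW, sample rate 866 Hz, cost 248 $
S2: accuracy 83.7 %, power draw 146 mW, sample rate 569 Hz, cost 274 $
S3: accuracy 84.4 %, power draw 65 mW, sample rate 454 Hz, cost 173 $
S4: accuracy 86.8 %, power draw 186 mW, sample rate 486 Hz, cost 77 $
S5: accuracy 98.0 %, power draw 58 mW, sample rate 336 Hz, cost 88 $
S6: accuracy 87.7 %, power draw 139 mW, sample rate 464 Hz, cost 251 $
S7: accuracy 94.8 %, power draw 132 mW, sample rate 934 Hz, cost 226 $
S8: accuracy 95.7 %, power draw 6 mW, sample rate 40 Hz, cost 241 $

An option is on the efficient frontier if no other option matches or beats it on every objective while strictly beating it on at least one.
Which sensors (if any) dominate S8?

S1: worse on accuracy (83.6 vs 95.7).
S2: worse on accuracy (83.7 vs 95.7).
S3: worse on accuracy (84.4 vs 95.7).
S4: worse on accuracy (86.8 vs 95.7).
S5: worse on power draw (58 vs 6).
S6: worse on accuracy (87.7 vs 95.7).
S7: worse on accuracy (94.8 vs 95.7).
No option dominates S8.

none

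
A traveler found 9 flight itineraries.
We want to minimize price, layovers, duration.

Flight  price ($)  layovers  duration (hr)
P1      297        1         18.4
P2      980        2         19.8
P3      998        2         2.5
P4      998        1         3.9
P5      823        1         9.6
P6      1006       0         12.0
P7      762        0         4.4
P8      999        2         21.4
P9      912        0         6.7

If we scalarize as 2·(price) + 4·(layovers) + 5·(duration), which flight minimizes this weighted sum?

P1

P1: 2·297 + 4·1 + 5·18.4 = 690.0
P2: 2·980 + 4·2 + 5·19.8 = 2067.0
P3: 2·998 + 4·2 + 5·2.5 = 2016.5
P4: 2·998 + 4·1 + 5·3.9 = 2019.5
P5: 2·823 + 4·1 + 5·9.6 = 1698.0
P6: 2·1006 + 4·0 + 5·12.0 = 2072.0
P7: 2·762 + 4·0 + 5·4.4 = 1546.0
P8: 2·999 + 4·2 + 5·21.4 = 2113.0
P9: 2·912 + 4·0 + 5·6.7 = 1857.5
Lowest: P1 at 690.0.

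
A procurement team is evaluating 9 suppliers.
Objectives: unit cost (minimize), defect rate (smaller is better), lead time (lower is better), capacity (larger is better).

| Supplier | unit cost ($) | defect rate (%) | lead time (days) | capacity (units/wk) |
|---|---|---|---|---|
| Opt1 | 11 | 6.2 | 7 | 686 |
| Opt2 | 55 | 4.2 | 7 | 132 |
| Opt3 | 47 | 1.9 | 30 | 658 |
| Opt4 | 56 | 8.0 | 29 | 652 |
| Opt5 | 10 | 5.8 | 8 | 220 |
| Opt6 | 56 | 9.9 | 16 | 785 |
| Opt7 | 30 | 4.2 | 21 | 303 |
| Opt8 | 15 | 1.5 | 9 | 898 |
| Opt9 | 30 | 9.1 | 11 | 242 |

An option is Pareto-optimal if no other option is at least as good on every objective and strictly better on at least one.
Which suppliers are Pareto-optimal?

Opt1, Opt2, Opt5, Opt8

Opt1: not dominated.
Opt2: not dominated.
Opt3: dominated by Opt8 (unit cost 15≤47, defect rate 1.5≤1.9, lead time 9≤30, capacity 898≥658).
Opt4: dominated by Opt1 (unit cost 11≤56, defect rate 6.2≤8.0, lead time 7≤29, capacity 686≥652).
Opt5: not dominated (best unit cost).
Opt6: dominated by Opt8 (unit cost 15≤56, defect rate 1.5≤9.9, lead time 9≤16, capacity 898≥785).
Opt7: dominated by Opt8 (unit cost 15≤30, defect rate 1.5≤4.2, lead time 9≤21, capacity 898≥303).
Opt8: not dominated (best defect rate).
Opt9: dominated by Opt1 (unit cost 11≤30, defect rate 6.2≤9.1, lead time 7≤11, capacity 686≥242).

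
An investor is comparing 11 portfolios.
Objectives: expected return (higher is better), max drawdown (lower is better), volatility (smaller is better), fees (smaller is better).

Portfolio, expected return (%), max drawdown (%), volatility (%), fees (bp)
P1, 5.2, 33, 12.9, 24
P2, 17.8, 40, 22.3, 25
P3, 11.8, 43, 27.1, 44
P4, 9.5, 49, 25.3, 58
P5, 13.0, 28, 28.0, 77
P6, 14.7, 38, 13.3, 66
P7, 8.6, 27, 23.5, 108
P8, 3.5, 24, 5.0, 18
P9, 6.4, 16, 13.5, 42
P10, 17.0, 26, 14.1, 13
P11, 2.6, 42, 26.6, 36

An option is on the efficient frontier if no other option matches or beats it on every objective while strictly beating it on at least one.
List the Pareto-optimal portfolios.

P1: not dominated.
P2: not dominated (best expected return).
P3: dominated by P2 (expected return 17.8≥11.8, max drawdown 40≤43, volatility 22.3≤27.1, fees 25≤44).
P4: dominated by P2 (expected return 17.8≥9.5, max drawdown 40≤49, volatility 22.3≤25.3, fees 25≤58).
P5: dominated by P10 (expected return 17.0≥13.0, max drawdown 26≤28, volatility 14.1≤28.0, fees 13≤77).
P6: not dominated.
P7: dominated by P10 (expected return 17.0≥8.6, max drawdown 26≤27, volatility 14.1≤23.5, fees 13≤108).
P8: not dominated (best volatility).
P9: not dominated (best max drawdown).
P10: not dominated (best fees).
P11: dominated by P1 (expected return 5.2≥2.6, max drawdown 33≤42, volatility 12.9≤26.6, fees 24≤36).

P1, P2, P6, P8, P9, P10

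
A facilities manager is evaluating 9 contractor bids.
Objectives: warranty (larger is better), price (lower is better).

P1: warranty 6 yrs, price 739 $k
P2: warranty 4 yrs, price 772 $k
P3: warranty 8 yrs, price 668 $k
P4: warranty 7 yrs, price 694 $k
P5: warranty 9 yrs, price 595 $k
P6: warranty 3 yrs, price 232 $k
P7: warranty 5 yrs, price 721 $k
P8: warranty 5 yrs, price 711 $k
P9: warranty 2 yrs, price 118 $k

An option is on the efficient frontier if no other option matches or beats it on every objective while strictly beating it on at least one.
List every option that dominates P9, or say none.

P1: worse on price (739 vs 118).
P2: worse on price (772 vs 118).
P3: worse on price (668 vs 118).
P4: worse on price (694 vs 118).
P5: worse on price (595 vs 118).
P6: worse on price (232 vs 118).
P7: worse on price (721 vs 118).
P8: worse on price (711 vs 118).
No option dominates P9.

none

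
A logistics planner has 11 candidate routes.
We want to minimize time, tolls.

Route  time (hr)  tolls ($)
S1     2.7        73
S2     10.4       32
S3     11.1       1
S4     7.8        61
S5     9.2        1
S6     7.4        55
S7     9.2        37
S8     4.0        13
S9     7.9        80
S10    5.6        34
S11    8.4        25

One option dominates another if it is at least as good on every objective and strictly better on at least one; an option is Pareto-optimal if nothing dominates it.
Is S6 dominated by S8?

S8 vs S6: time 4.0≤7.4, tolls 13≤55 — S8 is at least as good on every objective with at least one strict improvement.

Yes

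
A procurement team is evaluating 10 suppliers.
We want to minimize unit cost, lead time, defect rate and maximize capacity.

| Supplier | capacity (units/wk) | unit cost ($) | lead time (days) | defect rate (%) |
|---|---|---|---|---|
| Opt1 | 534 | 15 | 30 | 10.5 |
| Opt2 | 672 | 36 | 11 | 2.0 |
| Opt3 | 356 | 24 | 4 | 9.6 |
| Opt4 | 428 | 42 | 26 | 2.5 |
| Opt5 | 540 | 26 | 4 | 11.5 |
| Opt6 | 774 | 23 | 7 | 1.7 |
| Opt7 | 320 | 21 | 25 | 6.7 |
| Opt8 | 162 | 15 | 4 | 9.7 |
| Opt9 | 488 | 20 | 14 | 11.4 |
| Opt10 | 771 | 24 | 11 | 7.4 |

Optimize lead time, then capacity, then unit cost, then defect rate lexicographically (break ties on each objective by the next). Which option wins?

First minimize lead time: best is 4, kept {Opt3, Opt5, Opt8}.
Then maximize capacity: best is 540, kept {Opt5}.

Opt5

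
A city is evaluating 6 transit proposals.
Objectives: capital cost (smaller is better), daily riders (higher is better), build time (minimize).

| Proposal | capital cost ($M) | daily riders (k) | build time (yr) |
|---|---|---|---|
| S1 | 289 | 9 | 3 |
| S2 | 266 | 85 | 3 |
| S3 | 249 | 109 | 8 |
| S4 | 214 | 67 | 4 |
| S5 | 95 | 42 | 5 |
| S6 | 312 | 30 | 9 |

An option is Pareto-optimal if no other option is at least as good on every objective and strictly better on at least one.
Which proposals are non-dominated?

S1: dominated by S2 (capital cost 266≤289, daily riders 85≥9, build time 3≤3).
S2: not dominated.
S3: not dominated (best daily riders).
S4: not dominated.
S5: not dominated (best capital cost).
S6: dominated by S2 (capital cost 266≤312, daily riders 85≥30, build time 3≤9).

S2, S3, S4, S5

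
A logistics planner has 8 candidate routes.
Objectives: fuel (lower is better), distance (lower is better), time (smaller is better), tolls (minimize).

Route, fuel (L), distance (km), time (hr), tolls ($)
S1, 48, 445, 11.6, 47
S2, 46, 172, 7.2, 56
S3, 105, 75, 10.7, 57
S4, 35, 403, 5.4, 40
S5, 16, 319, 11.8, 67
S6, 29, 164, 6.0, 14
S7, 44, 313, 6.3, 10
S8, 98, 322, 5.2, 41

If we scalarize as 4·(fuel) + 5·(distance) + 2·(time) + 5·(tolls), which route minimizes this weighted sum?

S1: 4·48 + 5·445 + 2·11.6 + 5·47 = 2675.2
S2: 4·46 + 5·172 + 2·7.2 + 5·56 = 1338.4
S3: 4·105 + 5·75 + 2·10.7 + 5·57 = 1101.4
S4: 4·35 + 5·403 + 2·5.4 + 5·40 = 2365.8
S5: 4·16 + 5·319 + 2·11.8 + 5·67 = 2017.6
S6: 4·29 + 5·164 + 2·6.0 + 5·14 = 1018.0
S7: 4·44 + 5·313 + 2·6.3 + 5·10 = 1803.6
S8: 4·98 + 5·322 + 2·5.2 + 5·41 = 2217.4
Lowest: S6 at 1018.0.

S6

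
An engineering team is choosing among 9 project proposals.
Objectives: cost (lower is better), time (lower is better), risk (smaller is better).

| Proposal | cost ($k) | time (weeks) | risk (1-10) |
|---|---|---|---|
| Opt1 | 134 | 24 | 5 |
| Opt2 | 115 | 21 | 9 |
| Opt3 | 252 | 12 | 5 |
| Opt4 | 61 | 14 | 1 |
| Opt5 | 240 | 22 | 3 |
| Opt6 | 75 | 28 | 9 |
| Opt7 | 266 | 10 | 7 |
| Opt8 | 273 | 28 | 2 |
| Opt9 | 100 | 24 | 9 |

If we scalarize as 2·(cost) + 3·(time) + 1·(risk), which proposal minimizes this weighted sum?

Opt1: 2·134 + 3·24 + 1·5 = 345
Opt2: 2·115 + 3·21 + 1·9 = 302
Opt3: 2·252 + 3·12 + 1·5 = 545
Opt4: 2·61 + 3·14 + 1·1 = 165
Opt5: 2·240 + 3·22 + 1·3 = 549
Opt6: 2·75 + 3·28 + 1·9 = 243
Opt7: 2·266 + 3·10 + 1·7 = 569
Opt8: 2·273 + 3·28 + 1·2 = 632
Opt9: 2·100 + 3·24 + 1·9 = 281
Lowest: Opt4 at 165.

Opt4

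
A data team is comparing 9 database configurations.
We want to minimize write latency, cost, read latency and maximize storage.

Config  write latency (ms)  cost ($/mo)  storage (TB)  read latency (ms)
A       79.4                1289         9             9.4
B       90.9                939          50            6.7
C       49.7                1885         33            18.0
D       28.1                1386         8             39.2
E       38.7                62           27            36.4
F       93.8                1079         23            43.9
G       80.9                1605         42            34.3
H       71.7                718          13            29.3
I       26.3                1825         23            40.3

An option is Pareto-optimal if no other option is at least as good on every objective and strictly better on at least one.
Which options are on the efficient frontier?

A, B, C, D, E, G, H, I

A: not dominated.
B: not dominated (best storage).
C: not dominated.
D: not dominated.
E: not dominated (best cost).
F: dominated by B (write latency 90.9≤93.8, cost 939≤1079, storage 50≥23, read latency 6.7≤43.9).
G: not dominated.
H: not dominated.
I: not dominated (best write latency).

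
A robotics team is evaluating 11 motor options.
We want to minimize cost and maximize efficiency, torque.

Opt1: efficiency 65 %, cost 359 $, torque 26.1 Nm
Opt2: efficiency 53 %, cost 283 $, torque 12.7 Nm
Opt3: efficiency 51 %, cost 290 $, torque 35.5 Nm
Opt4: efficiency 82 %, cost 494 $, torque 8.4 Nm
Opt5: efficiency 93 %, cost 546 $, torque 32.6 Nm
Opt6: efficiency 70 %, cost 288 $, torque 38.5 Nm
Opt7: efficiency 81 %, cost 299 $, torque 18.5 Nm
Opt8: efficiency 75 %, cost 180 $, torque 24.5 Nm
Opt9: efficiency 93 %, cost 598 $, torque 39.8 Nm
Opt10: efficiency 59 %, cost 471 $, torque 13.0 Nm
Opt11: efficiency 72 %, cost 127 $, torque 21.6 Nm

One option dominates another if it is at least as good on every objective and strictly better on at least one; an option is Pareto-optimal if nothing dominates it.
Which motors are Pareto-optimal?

Opt4, Opt5, Opt6, Opt7, Opt8, Opt9, Opt11

Opt1: dominated by Opt6 (efficiency 70≥65, cost 288≤359, torque 38.5≥26.1).
Opt2: dominated by Opt8 (efficiency 75≥53, cost 180≤283, torque 24.5≥12.7).
Opt3: dominated by Opt6 (efficiency 70≥51, cost 288≤290, torque 38.5≥35.5).
Opt4: not dominated.
Opt5: not dominated.
Opt6: not dominated.
Opt7: not dominated.
Opt8: not dominated.
Opt9: not dominated (best torque).
Opt10: dominated by Opt1 (efficiency 65≥59, cost 359≤471, torque 26.1≥13.0).
Opt11: not dominated (best cost).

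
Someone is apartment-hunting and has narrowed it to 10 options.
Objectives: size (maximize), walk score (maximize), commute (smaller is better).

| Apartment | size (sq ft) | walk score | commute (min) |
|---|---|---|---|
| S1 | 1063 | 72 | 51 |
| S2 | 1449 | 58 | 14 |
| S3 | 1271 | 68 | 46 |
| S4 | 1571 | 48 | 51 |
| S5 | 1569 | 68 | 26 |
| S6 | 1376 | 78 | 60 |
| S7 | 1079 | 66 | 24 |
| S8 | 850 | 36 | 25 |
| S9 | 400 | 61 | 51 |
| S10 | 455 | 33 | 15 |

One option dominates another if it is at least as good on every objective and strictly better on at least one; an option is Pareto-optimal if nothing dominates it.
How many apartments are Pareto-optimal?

6

S1: not dominated.
S2: not dominated (best commute).
S3: dominated by S5 (size 1569≥1271, walk score 68≥68, commute 26≤46).
S4: not dominated (best size).
S5: not dominated.
S6: not dominated (best walk score).
S7: not dominated.
S8: dominated by S2 (size 1449≥850, walk score 58≥36, commute 14≤25).
S9: dominated by S1 (size 1063≥400, walk score 72≥61, commute 51≤51).
S10: dominated by S2 (size 1449≥455, walk score 58≥33, commute 14≤15).
Pareto-optimal: S1, S2, S4, S5, S6, S7 → 6.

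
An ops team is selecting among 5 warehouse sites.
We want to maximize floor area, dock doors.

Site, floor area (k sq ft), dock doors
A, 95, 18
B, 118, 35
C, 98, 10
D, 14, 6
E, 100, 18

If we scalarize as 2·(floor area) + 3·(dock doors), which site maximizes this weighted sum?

A: 2·95 + 3·18 = 244
B: 2·118 + 3·35 = 341
C: 2·98 + 3·10 = 226
D: 2·14 + 3·6 = 46
E: 2·100 + 3·18 = 254
Highest: B at 341.

B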